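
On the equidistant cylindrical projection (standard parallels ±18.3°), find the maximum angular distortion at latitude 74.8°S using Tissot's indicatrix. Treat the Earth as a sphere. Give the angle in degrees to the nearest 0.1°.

69.1°

In the equirectangular projection with standard parallel φ₀ = 18.3° (x = Rλ cos φ₀, y = Rφ), meridians are true-scale (h = 1) and the parallel scale is k = cos φ₀ / cos φ.
At 74.8°: h = 1.000, k = 3.621; principal scales a = 3.621, b = 1.000.
sin(ω/2) = (a − b)/(a + b) = 2.621/4.621 = 0.5672, so ω = 2 arcsin(0.5672) ≈ 69.1°.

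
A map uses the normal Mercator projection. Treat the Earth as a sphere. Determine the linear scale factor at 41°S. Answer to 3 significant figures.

1.33

Mercator is conformal, so the point scale is isotropic: h = k = sec φ = 1/cos φ.
k = 1/cos 41° = 1/0.7547 = 1.325.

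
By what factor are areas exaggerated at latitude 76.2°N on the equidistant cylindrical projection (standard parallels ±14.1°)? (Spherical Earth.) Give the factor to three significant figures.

4.07

In the equirectangular projection with standard parallel φ₀ = 14.1° (x = Rλ cos φ₀, y = Rφ), meridians are true-scale (h = 1) and the parallel scale is k = cos φ₀ / cos φ.
Areal scale = h·k = 1 × cos φ₀ / cos φ; at 76.2°, h = 1.000, k = 4.066, so h·k = 4.066.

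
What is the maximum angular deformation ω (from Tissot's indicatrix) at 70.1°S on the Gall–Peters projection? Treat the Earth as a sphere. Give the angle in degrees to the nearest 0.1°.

77.2°

Gall–Peters is a cylindrical equal-area projection with standard parallels at ±45°. For cylindrical equal-area with standard parallel φ₀, h = cos φ / cos φ₀ and k = cos φ₀ / cos φ, so h·k = 1.
At 70.1°: h = 0.4814, k = 2.077; principal scales a = 2.077, b = 0.4814.
sin(ω/2) = (a − b)/(a + b) = 1.596/2.559 = 0.6238, so ω = 2 arcsin(0.6238) ≈ 77.2°.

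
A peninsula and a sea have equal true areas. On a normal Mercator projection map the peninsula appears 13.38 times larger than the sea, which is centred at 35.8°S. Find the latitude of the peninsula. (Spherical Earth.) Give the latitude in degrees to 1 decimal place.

For equal true areas on Mercator, apparent areas scale as sec²φ, so the ratio is cos²φ₂ / cos²φ₁.
cos²φ₂ / cos²φ₁ = 13.38  ⇒  cos φ₁ = cos 35.8° / √13.38 = 0.8111/3.658 = 0.2217.
φ₁ = arccos(0.2217) ≈ 77.2°.

77.2°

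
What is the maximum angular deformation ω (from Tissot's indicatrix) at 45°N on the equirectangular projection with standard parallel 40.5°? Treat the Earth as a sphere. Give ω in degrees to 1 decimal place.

4.2°

The equidistant cylindrical projection with φ₀ = 40.5° has h = 1 (meridians true) and k = cos φ₀ / cos φ along parallels.
At 45°: h = 1.000, k = 1.075; principal scales a = 1.075, b = 1.000.
sin(ω/2) = (a − b)/(a + b) = 0.07538/2.075 = 0.03632, so ω = 2 arcsin(0.03632) ≈ 4.2°.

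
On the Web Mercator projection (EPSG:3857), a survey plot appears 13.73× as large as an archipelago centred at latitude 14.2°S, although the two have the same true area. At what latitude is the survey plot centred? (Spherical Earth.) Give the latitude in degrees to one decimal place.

Mercator areal scale is sec²φ, so apparent-area ratio = sec²φ₁ / sec²φ₂ = cos²φ₂ / cos²φ₁.
cos²φ₂ / cos²φ₁ = 13.73  ⇒  cos φ₁ = cos 14.2° / √13.73 = 0.9694/3.705 = 0.2616.
φ₁ = arccos(0.2616) ≈ 74.8°.

74.8°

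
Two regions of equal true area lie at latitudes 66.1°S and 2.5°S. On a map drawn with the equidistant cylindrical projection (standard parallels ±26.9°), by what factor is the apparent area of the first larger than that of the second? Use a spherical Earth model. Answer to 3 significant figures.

In the equirectangular projection with standard parallel φ₀ = 26.9° (x = Rλ cos φ₀, y = Rφ), meridians are true-scale (h = 1) and the parallel scale is k = cos φ₀ / cos φ.
Areal scale at 66.1°: h·k = 1.000 × 2.201 = 2.201.
Areal scale at 2.5°: h·k = 1.000 × 0.8926 = 0.8926.
Ratio = 2.201/0.8926 ≈ 2.47.

2.47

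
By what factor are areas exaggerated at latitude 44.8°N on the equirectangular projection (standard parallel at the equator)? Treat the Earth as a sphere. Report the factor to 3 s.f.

1.41

In the plate carrée (x = Rλ, y = Rφ), meridians are true-scale (h = 1) and parallels are stretched by k = sec φ.
Areal scale = h·k = 1 × sec φ; at 44.8°, h = 1.000, k = 1.409, so h·k = 1.409.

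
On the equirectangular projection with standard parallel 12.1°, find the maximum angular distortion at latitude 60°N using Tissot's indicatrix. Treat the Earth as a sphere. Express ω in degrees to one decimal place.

In the equirectangular projection with standard parallel φ₀ = 12.1° (x = Rλ cos φ₀, y = Rφ), meridians are true-scale (h = 1) and the parallel scale is k = cos φ₀ / cos φ.
At 60°: h = 1.000, k = 1.956; principal scales a = 1.956, b = 1.000.
sin(ω/2) = (a − b)/(a + b) = 0.9556/2.956 = 0.3233, so ω = 2 arcsin(0.3233) ≈ 37.7°.

37.7°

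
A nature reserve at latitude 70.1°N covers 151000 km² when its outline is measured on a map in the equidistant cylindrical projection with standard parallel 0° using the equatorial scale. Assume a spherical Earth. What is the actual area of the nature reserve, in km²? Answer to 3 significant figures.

In the plate carrée (x = Rλ, y = Rφ), meridians are true-scale (h = 1) and parallels are stretched by k = sec φ.
Areal scale = h·k = 1 × sec φ; at 70.1°, h = 1.000, k = 2.938, so h·k = 2.938.
True area = apparent / (areal scale) = 151000 / 2.938 ≈ 51400 km².

51400 km²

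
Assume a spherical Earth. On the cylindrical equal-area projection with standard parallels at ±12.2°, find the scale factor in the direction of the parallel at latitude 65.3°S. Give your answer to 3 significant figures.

2.34

For cylindrical equal-area with standard parallel φ₀, h = cos φ / cos φ₀ and k = cos φ₀ / cos φ, so h·k = 1.
k = cos 12.2° / cos 65.3° = 0.9774/0.4179 = 2.339.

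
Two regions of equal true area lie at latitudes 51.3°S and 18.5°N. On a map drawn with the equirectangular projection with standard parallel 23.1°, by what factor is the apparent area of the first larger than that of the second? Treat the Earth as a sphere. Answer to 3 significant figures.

With standard parallel φ₀ = 23.1°, the equirectangular projection gives x = Rλ cos φ₀, y = Rφ, so h = 1 and k = cos 23.1° / cos φ.
Areal scale at 51.3°: h·k = 1.000 × 1.471 = 1.471.
Areal scale at 18.5°: h·k = 1.000 × 0.9699 = 0.9699.
Ratio = 1.471/0.9699 ≈ 1.52.

1.52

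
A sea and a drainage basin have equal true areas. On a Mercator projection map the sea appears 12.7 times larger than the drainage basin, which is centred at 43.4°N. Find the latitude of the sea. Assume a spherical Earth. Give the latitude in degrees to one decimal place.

78.2°

Mercator areal scale is sec²φ, so apparent-area ratio = sec²φ₁ / sec²φ₂ = cos²φ₂ / cos²φ₁.
cos²φ₂ / cos²φ₁ = 12.7  ⇒  cos φ₁ = cos 43.4° / √12.7 = 0.7266/3.564 = 0.2039.
φ₁ = arccos(0.2039) ≈ 78.2°.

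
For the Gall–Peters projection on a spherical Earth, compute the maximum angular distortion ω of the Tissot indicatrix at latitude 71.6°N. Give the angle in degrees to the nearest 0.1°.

The Gall–Peters projection is cylindrical equal-area with φ₀ = 45°. For cylindrical equal-area with standard parallel φ₀, h = cos φ / cos φ₀ and k = cos φ₀ / cos φ, so h·k = 1.
At 71.6°: h = 0.4464, k = 2.240; principal scales a = 2.240, b = 0.4464.
sin(ω/2) = (a − b)/(a + b) = 1.794/2.687 = 0.6677, so ω = 2 arcsin(0.6677) ≈ 83.8°.

83.8°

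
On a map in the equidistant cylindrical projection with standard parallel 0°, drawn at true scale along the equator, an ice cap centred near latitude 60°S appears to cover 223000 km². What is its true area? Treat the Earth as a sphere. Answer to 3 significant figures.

112000 km²

For the equirectangular projection with φ₀ = 0 (plate carrée), h = 1 along meridians and k = sec φ along parallels.
Areal scale = h·k = 1 × sec φ; at 60°, h = 1.000, k = 2.000, so h·k = 2.000.
True area = apparent / (areal scale) = 223000 / 2.000 ≈ 112000 km².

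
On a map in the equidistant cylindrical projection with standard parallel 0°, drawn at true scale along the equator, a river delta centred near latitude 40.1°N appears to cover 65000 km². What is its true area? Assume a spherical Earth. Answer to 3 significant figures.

49700 km²

In the plate carrée (x = Rλ, y = Rφ), meridians are true-scale (h = 1) and parallels are stretched by k = sec φ.
Areal scale = h·k = 1 × sec φ; at 40.1°, h = 1.000, k = 1.307, so h·k = 1.307.
True area = apparent / (areal scale) = 65000 / 1.307 ≈ 49700 km².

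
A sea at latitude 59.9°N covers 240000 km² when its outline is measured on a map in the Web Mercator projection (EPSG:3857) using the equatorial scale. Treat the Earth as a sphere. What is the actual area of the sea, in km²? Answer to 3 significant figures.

60400 km²

Mercator is conformal, so the point scale is isotropic: h = k = sec φ = 1/cos φ.
Areal scale = k² = sec²φ = 1/cos²(59.9°) = 1/0.5015² = 3.976.
True area = apparent / (areal scale) = 240000 / 3.976 ≈ 60400 km².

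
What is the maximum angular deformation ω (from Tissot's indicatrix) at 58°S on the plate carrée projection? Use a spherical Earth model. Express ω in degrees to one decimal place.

For the equirectangular projection with φ₀ = 0 (plate carrée), h = 1 along meridians and k = sec φ along parallels.
At 58°: h = 1.000, k = 1.887; principal scales a = 1.887, b = 1.000.
sin(ω/2) = (a − b)/(a + b) = 0.8871/2.887 = 0.3073, so ω = 2 arcsin(0.3073) ≈ 35.8°.

35.8°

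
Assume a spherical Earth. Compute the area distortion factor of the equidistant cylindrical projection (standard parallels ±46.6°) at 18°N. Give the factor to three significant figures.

0.722

The equidistant cylindrical projection with φ₀ = 46.6° has h = 1 (meridians true) and k = cos φ₀ / cos φ along parallels.
Areal scale = h·k = 1 × cos φ₀ / cos φ; at 18°, h = 1.000, k = 0.7224, so h·k = 0.7224.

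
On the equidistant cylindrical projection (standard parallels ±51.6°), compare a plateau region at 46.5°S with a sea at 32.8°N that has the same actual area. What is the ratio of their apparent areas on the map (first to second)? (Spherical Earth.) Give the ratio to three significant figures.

The equidistant cylindrical projection with φ₀ = 51.6° has h = 1 (meridians true) and k = cos φ₀ / cos φ along parallels.
Areal scale at 46.5°: h·k = 1.000 × 0.9024 = 0.9024.
Areal scale at 32.8°: h·k = 1.000 × 0.7390 = 0.7390.
Ratio = 0.9024/0.7390 ≈ 1.22.

1.22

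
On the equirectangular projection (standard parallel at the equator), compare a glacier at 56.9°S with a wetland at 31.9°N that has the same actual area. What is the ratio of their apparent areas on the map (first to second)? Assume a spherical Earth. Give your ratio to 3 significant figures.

1.55

Plate carrée maps x = Rλ, y = Rφ. The meridian scale is h = 1 and the parallel scale is k = 1/cos φ = sec φ.
Areal scale at 56.9°: h·k = 1.000 × 1.831 = 1.831.
Areal scale at 31.9°: h·k = 1.000 × 1.178 = 1.178.
Ratio = 1.831/1.178 ≈ 1.55.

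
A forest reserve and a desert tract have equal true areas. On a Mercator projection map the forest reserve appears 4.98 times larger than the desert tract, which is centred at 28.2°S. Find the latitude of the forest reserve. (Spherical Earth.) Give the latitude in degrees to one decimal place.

66.7°

On Mercator, (apparent₁)/(apparent₂) = sec²φ₁ / sec²φ₂ when true areas are equal.
cos²φ₂ / cos²φ₁ = 4.98  ⇒  cos φ₁ = cos 28.2° / √4.98 = 0.8813/2.232 = 0.3949.
φ₁ = arccos(0.3949) ≈ 66.7°.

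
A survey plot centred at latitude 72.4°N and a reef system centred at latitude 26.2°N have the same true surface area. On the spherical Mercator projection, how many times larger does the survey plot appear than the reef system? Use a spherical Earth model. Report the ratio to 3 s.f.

8.81

Mercator areal scale is sec²φ.
At 72.4°: sec²(72.4°) = 1/0.3024² = 10.94.
At 26.2°: sec²(26.2°) = 1/0.8973² = 1.242.
Ratio = 10.94/1.242 = cos²(26.2°)/cos²(72.4°) ≈ 8.81.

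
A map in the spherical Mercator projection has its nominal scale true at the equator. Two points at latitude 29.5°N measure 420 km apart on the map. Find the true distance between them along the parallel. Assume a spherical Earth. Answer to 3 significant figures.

366 km

For Mercator, h = k = sec φ (a conformal cylindrical projection has a single point scale, 1/cos φ).
Along the parallel at 29.5°, map distances are exaggerated by k = sec 29.5° = 1.149.
True distance = 420 / 1.149 = 420 × cos 29.5° ≈ 366 km.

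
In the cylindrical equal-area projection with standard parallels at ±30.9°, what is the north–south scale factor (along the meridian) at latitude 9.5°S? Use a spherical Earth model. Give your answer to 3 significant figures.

For cylindrical equal-area with standard parallel φ₀, h = cos φ / cos φ₀ and k = cos φ₀ / cos φ, so h·k = 1.
h = cos 9.5° / cos 30.9° = 0.9863/0.8581 = 1.149.

1.15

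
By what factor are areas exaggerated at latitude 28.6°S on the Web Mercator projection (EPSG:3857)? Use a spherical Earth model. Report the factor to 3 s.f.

1.30

The Mercator projection is conformal; its linear scale factor is the same in every direction and equals sec φ = 1/cos φ.
Areal scale = k² = sec²φ = 1/cos²(28.6°) = 1/0.8780² = 1.297.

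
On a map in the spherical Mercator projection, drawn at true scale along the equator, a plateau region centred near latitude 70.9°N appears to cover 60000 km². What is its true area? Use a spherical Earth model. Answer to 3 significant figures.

Mercator is conformal, so the point scale is isotropic: h = k = sec φ = 1/cos φ.
Areal scale = k² = sec²φ = 1/cos²(70.9°) = 1/0.3272² = 9.340.
True area = apparent / (areal scale) = 60000 / 9.340 ≈ 6420 km².

6420 km²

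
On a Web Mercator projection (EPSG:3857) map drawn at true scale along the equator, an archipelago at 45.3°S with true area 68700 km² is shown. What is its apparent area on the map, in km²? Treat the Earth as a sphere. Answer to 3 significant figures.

139000 km²

The Mercator projection is conformal; its linear scale factor is the same in every direction and equals sec φ = 1/cos φ.
Areal scale = k² = sec²φ = 1/cos²(45.3°) = 1/0.7034² = 2.021.
Apparent area = 68700 × 2.021 ≈ 139000 km².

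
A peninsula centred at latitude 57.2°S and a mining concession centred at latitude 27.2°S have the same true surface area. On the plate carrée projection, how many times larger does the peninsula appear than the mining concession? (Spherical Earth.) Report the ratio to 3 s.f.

For the equirectangular projection with φ₀ = 0 (plate carrée), h = 1 along meridians and k = sec φ along parallels.
Areal scale at 57.2°: h·k = 1.000 × 1.846 = 1.846.
Areal scale at 27.2°: h·k = 1.000 × 1.124 = 1.124.
Ratio = 1.846/1.124 ≈ 1.64.

1.64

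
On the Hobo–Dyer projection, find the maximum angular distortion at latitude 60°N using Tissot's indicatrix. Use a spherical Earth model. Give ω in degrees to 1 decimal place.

Hobo–Dyer is a cylindrical equal-area projection with standard parallels at ±37.5°. For cylindrical equal-area with standard parallel φ₀, h = cos φ / cos φ₀ and k = cos φ₀ / cos φ, so h·k = 1.
At 60°: h = 0.6302, k = 1.587; principal scales a = 1.587, b = 0.6302.
sin(ω/2) = (a − b)/(a + b) = 0.9565/2.217 = 0.4314, so ω = 2 arcsin(0.4314) ≈ 51.1°.

51.1°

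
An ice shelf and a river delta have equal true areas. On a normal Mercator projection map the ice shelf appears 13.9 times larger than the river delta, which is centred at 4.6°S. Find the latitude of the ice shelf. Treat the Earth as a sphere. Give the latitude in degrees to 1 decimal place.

74.5°

Mercator areal scale is sec²φ, so apparent-area ratio = sec²φ₁ / sec²φ₂ = cos²φ₂ / cos²φ₁.
cos²φ₂ / cos²φ₁ = 13.9  ⇒  cos φ₁ = cos 4.6° / √13.9 = 0.9968/3.728 = 0.2674.
φ₁ = arccos(0.2674) ≈ 74.5°.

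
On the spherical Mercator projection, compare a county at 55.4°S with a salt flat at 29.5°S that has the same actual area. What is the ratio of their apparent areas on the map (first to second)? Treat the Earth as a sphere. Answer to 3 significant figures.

Mercator areal scale is sec²φ.
At 55.4°: sec²(55.4°) = 1/0.5678² = 3.101.
At 29.5°: sec²(29.5°) = 1/0.8704² = 1.320.
Ratio = 3.101/1.320 = cos²(29.5°)/cos²(55.4°) ≈ 2.35.

2.35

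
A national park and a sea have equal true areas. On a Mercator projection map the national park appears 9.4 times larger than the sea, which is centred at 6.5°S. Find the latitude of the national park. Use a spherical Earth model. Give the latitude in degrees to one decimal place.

Mercator areal scale is sec²φ, so apparent-area ratio = sec²φ₁ / sec²φ₂ = cos²φ₂ / cos²φ₁.
cos²φ₂ / cos²φ₁ = 9.4  ⇒  cos φ₁ = cos 6.5° / √9.4 = 0.9936/3.066 = 0.3241.
φ₁ = arccos(0.3241) ≈ 71.1°.

71.1°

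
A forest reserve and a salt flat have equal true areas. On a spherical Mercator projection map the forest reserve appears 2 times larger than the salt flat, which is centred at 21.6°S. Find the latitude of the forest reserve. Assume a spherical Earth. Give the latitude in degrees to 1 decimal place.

Mercator areal scale is sec²φ, so apparent-area ratio = sec²φ₁ / sec²φ₂ = cos²φ₂ / cos²φ₁.
cos²φ₂ / cos²φ₁ = 2  ⇒  cos φ₁ = cos 21.6° / √2 = 0.9298/1.414 = 0.6575.
φ₁ = arccos(0.6575) ≈ 48.9°.

48.9°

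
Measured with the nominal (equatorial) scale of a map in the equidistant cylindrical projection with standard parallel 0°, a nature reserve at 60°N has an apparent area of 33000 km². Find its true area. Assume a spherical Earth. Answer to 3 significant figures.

16500 km²

Plate carrée maps x = Rλ, y = Rφ. The meridian scale is h = 1 and the parallel scale is k = 1/cos φ = sec φ.
Areal scale = h·k = 1 × sec φ; at 60°, h = 1.000, k = 2.000, so h·k = 2.000.
True area = apparent / (areal scale) = 33000 / 2.000 ≈ 16500 km².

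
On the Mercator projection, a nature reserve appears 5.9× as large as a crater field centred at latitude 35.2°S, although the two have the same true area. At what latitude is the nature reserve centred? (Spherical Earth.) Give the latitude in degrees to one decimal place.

70.3°

On Mercator, (apparent₁)/(apparent₂) = sec²φ₁ / sec²φ₂ when true areas are equal.
cos²φ₂ / cos²φ₁ = 5.9  ⇒  cos φ₁ = cos 35.2° / √5.9 = 0.8171/2.429 = 0.3364.
φ₁ = arccos(0.3364) ≈ 70.3°.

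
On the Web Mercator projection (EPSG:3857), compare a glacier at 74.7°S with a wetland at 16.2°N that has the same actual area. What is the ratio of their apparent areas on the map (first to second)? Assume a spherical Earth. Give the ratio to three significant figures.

13.2

Mercator is conformal with k = sec φ, so areal scale = k² = sec²φ.
At 74.7°: sec²(74.7°) = 1/0.2639² = 14.36.
At 16.2°: sec²(16.2°) = 1/0.9603² = 1.084.
Ratio = 14.36/1.084 = cos²(16.2°)/cos²(74.7°) ≈ 13.2.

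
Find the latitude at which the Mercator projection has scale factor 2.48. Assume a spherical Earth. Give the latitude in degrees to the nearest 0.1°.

66.2°

Mercator scale is k = sec φ = 1/cos φ.
1/cos φ = 2.48  ⇒  cos φ = 0.4032  ⇒  φ = arccos(0.4032) ≈ 66.2°.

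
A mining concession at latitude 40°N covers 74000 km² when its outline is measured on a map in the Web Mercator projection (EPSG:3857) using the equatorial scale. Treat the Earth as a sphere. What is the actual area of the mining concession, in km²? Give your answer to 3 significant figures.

The Mercator projection is conformal; its linear scale factor is the same in every direction and equals sec φ = 1/cos φ.
Areal scale = k² = sec²φ = 1/cos²(40°) = 1/0.7660² = 1.704.
True area = apparent / (areal scale) = 74000 / 1.704 ≈ 43400 km².

43400 km²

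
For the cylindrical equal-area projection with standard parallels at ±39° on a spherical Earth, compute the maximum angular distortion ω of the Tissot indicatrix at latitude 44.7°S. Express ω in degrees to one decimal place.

A cylindrical equal-area projection with standard parallel φ₀ has meridian scale h = cos φ / cos φ₀ and parallel scale k = cos φ₀ / cos φ (so areas are preserved, h·k = 1).
At 44.7°: h = 0.9146, k = 1.093; principal scales a = 1.093, b = 0.9146.
sin(ω/2) = (a − b)/(a + b) = 0.1787/2.008 = 0.08900, so ω = 2 arcsin(0.08900) ≈ 10.2°.

10.2°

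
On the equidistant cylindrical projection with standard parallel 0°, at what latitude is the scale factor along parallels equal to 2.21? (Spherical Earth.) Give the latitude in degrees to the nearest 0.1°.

Plate carrée: h = 1, k = sec φ along parallels.
sec φ = 2.21  ⇒  cos φ = 0.4525  ⇒  φ ≈ 63.1°.

63.1°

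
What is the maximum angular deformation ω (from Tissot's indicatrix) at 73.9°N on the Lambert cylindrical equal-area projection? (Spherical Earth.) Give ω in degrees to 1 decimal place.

118.0°

The Lambert cylindrical equal-area projection is the cylindrical equal-area projection with its standard parallel at the equator (φ₀ = 0). Cylindrical equal-area (φ₀ = 0°): h = cos φ / cos 0° along meridians, k = cos 0° / cos φ along parallels; h·k = 1.
At 73.9°: h = 0.2773, k = 3.606; principal scales a = 3.606, b = 0.2773.
sin(ω/2) = (a − b)/(a + b) = 3.329/3.883 = 0.8572, so ω = 2 arcsin(0.8572) ≈ 118.0°.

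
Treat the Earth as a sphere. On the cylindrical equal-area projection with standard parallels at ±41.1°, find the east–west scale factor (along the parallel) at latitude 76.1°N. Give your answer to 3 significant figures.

A cylindrical equal-area projection with standard parallel φ₀ has meridian scale h = cos φ / cos φ₀ and parallel scale k = cos φ₀ / cos φ (so areas are preserved, h·k = 1).
k = cos 41.1° / cos 76.1° = 0.7536/0.2402 = 3.137.

3.14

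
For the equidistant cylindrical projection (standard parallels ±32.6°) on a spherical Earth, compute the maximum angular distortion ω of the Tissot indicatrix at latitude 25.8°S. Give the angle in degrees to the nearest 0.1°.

3.8°

With standard parallel φ₀ = 32.6°, the equirectangular projection gives x = Rλ cos φ₀, y = Rφ, so h = 1 and k = cos 32.6° / cos φ.
At 25.8°: h = 1.000, k = 0.9357; principal scales a = 1.000, b = 0.9357.
sin(ω/2) = (a − b)/(a + b) = 0.06427/1.936 = 0.03320, so ω = 2 arcsin(0.03320) ≈ 3.8°.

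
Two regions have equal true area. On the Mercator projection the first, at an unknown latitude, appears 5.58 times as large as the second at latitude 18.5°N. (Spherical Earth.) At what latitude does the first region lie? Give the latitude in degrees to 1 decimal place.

Mercator areal scale is sec²φ, so apparent-area ratio = sec²φ₁ / sec²φ₂ = cos²φ₂ / cos²φ₁.
cos²φ₂ / cos²φ₁ = 5.58  ⇒  cos φ₁ = cos 18.5° / √5.58 = 0.9483/2.362 = 0.4015.
φ₁ = arccos(0.4015) ≈ 66.3°.

66.3°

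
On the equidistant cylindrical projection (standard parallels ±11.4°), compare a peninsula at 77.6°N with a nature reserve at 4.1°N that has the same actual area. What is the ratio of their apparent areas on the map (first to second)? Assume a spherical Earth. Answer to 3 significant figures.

In the equirectangular projection with standard parallel φ₀ = 11.4° (x = Rλ cos φ₀, y = Rφ), meridians are true-scale (h = 1) and the parallel scale is k = cos φ₀ / cos φ.
Areal scale at 77.6°: h·k = 1.000 × 4.565 = 4.565.
Areal scale at 4.1°: h·k = 1.000 × 0.9828 = 0.9828.
Ratio = 4.565/0.9828 ≈ 4.64.

4.64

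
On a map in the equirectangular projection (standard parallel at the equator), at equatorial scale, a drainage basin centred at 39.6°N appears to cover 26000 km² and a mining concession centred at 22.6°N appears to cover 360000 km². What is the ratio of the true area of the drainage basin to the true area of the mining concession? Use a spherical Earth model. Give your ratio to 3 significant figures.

Plate carrée has h = 1 and k = sec φ, giving areal scale sec φ; true area = (apparent area) · cos φ.
True area of drainage basin: 26000 × cos(39.6°) = 26000 × 0.7705 = 20030 km².
True area of mining concession: 360000 × cos(22.6°) = 360000 × 0.9232 = 332400 km².
Ratio = 20030 / 332400 ≈ 0.0603.

0.0603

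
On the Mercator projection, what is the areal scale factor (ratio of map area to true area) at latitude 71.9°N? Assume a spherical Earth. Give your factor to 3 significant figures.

10.4

For Mercator, h = k = sec φ (a conformal cylindrical projection has a single point scale, 1/cos φ).
Areal scale = k² = sec²φ = 1/cos²(71.9°) = 1/0.3107² = 10.36.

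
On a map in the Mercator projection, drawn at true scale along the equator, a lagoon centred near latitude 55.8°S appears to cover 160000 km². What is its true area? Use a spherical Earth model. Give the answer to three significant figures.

For Mercator, h = k = sec φ (a conformal cylindrical projection has a single point scale, 1/cos φ).
Areal scale = k² = sec²φ = 1/cos²(55.8°) = 1/0.5621² = 3.165.
True area = apparent / (areal scale) = 160000 / 3.165 ≈ 50600 km².

50600 km²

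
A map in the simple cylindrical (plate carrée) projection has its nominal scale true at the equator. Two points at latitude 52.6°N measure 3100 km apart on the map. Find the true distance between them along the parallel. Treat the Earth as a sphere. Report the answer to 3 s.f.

1880 km

In the plate carrée (x = Rλ, y = Rφ), meridians are true-scale (h = 1) and parallels are stretched by k = sec φ.
Along the parallel at 52.6°, map distances are exaggerated by k = sec 52.6° = 1.646.
True distance = 3100 / 1.646 = 3100 × cos 52.6° ≈ 1880 km.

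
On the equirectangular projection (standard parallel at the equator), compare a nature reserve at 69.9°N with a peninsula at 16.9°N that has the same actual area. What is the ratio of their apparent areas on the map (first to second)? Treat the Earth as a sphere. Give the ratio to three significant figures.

Plate carrée maps x = Rλ, y = Rφ. The meridian scale is h = 1 and the parallel scale is k = 1/cos φ = sec φ.
Areal scale at 69.9°: h·k = 1.000 × 2.910 = 2.910.
Areal scale at 16.9°: h·k = 1.000 × 1.045 = 1.045.
Ratio = 2.910/1.045 ≈ 2.78.

2.78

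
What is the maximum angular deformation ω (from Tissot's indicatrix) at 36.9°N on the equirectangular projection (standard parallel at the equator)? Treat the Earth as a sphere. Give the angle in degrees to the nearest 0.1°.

In the plate carrée (x = Rλ, y = Rφ), meridians are true-scale (h = 1) and parallels are stretched by k = sec φ.
At 36.9°: h = 1.000, k = 1.250; principal scales a = 1.250, b = 1.000.
sin(ω/2) = (a − b)/(a + b) = 0.2505/2.250 = 0.1113, so ω = 2 arcsin(0.1113) ≈ 12.8°.

12.8°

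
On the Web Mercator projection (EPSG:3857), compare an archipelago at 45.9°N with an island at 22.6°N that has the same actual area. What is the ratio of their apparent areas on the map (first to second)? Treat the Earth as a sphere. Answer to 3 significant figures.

1.76

Mercator is conformal with k = sec φ, so areal scale = k² = sec²φ.
At 45.9°: sec²(45.9°) = 1/0.6959² = 2.065.
At 22.6°: sec²(22.6°) = 1/0.9232² = 1.173.
Ratio = 2.065/1.173 = cos²(22.6°)/cos²(45.9°) ≈ 1.76.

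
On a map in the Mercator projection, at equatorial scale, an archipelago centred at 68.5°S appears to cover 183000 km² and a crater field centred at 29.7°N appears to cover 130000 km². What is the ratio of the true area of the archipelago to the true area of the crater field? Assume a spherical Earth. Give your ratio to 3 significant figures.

Since Mercator area scale is 1/cos²φ, the true area equals the apparent area multiplied by cos²φ.
True area of archipelago: 183000 × cos²(68.5°) = 183000 × 0.1343 = 24580 km².
True area of crater field: 130000 × cos²(29.7°) = 130000 × 0.7545 = 98090 km².
Ratio = 24580 / 98090 ≈ 0.251.

0.251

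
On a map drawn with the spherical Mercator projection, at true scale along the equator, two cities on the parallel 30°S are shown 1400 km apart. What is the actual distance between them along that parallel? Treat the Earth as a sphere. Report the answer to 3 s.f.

1210 km

For Mercator, h = k = sec φ (a conformal cylindrical projection has a single point scale, 1/cos φ).
Along the parallel at 30°, map distances are exaggerated by k = sec 30° = 1.155.
True distance = 1400 / 1.155 = 1400 × cos 30° ≈ 1210 km.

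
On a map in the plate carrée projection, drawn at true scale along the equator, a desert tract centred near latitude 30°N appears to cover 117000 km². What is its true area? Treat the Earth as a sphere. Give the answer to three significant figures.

Plate carrée maps x = Rλ, y = Rφ. The meridian scale is h = 1 and the parallel scale is k = 1/cos φ = sec φ.
Areal scale = h·k = 1 × sec φ; at 30°, h = 1.000, k = 1.155, so h·k = 1.155.
True area = apparent / (areal scale) = 117000 / 1.155 ≈ 101000 km².

101000 km²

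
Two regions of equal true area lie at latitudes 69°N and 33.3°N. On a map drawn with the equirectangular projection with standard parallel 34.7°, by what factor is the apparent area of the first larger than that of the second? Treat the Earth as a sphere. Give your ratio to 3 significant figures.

In the equirectangular projection with standard parallel φ₀ = 34.7° (x = Rλ cos φ₀, y = Rφ), meridians are true-scale (h = 1) and the parallel scale is k = cos φ₀ / cos φ.
Areal scale at 69°: h·k = 1.000 × 2.294 = 2.294.
Areal scale at 33.3°: h·k = 1.000 × 0.9837 = 0.9837.
Ratio = 2.294/0.9837 ≈ 2.33.

2.33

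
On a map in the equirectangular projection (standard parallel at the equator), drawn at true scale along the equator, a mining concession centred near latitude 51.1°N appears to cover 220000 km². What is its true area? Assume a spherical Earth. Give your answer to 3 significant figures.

For the equirectangular projection with φ₀ = 0 (plate carrée), h = 1 along meridians and k = sec φ along parallels.
Areal scale = h·k = 1 × sec φ; at 51.1°, h = 1.000, k = 1.592, so h·k = 1.592.
True area = apparent / (areal scale) = 220000 / 1.592 ≈ 138000 km².

138000 km²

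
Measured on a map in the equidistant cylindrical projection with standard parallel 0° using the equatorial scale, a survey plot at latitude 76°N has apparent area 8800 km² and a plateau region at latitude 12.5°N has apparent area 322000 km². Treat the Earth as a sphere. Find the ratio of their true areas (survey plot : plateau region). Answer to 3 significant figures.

Plate carrée has h = 1 and k = sec φ, giving areal scale sec φ; true area = (apparent area) · cos φ.
True area of survey plot: 8800 × cos(76°) = 8800 × 0.2419 = 2129 km².
True area of plateau region: 322000 × cos(12.5°) = 322000 × 0.9763 = 314400 km².
Ratio = 2129 / 314400 ≈ 0.00677.

0.00677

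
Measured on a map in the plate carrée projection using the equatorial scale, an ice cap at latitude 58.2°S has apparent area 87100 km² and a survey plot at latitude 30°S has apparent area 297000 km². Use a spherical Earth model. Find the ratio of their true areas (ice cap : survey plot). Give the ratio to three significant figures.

0.178

Plate carrée has h = 1 and k = sec φ, giving areal scale sec φ; true area = (apparent area) · cos φ.
True area of ice cap: 87100 × cos(58.2°) = 87100 × 0.5270 = 45900 km².
True area of survey plot: 297000 × cos(30°) = 297000 × 0.8660 = 257200 km².
Ratio = 45900 / 257200 ≈ 0.178.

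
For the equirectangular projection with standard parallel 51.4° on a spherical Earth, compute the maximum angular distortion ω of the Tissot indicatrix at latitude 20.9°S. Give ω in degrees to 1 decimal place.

23.0°

With standard parallel φ₀ = 51.4°, the equirectangular projection gives x = Rλ cos φ₀, y = Rφ, so h = 1 and k = cos 51.4° / cos φ.
At 20.9°: h = 1.000, k = 0.6678; principal scales a = 1.000, b = 0.6678.
sin(ω/2) = (a − b)/(a + b) = 0.3322/1.668 = 0.1992, so ω = 2 arcsin(0.1992) ≈ 23.0°.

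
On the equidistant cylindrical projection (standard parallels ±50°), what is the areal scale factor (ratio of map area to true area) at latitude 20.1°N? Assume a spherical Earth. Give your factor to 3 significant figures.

In the equirectangular projection with standard parallel φ₀ = 50° (x = Rλ cos φ₀, y = Rφ), meridians are true-scale (h = 1) and the parallel scale is k = cos φ₀ / cos φ.
Areal scale = h·k = 1 × cos φ₀ / cos φ; at 20.1°, h = 1.000, k = 0.6845, so h·k = 0.6845.

0.684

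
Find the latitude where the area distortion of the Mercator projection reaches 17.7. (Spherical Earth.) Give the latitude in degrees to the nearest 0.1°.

Mercator areal scale is sec²φ.
sec²φ = 17.7  ⇒  cos²φ = 0.05650  ⇒  cos φ = 0.2377.
φ = arccos(0.2377) ≈ 76.2°.

76.2°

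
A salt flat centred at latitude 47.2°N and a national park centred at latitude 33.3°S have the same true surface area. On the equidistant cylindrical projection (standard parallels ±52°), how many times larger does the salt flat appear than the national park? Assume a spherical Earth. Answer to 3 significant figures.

1.23

In the equirectangular projection with standard parallel φ₀ = 52° (x = Rλ cos φ₀, y = Rφ), meridians are true-scale (h = 1) and the parallel scale is k = cos φ₀ / cos φ.
Areal scale at 47.2°: h·k = 1.000 × 0.9061 = 0.9061.
Areal scale at 33.3°: h·k = 1.000 × 0.7366 = 0.7366.
Ratio = 0.9061/0.7366 ≈ 1.23.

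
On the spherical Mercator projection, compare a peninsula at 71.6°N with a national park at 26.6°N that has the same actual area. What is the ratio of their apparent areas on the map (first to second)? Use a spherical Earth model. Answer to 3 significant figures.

Mercator is conformal with k = sec φ, so areal scale = k² = sec²φ.
At 71.6°: sec²(71.6°) = 1/0.3156² = 10.04.
At 26.6°: sec²(26.6°) = 1/0.8942² = 1.251.
Ratio = 10.04/1.251 = cos²(26.6°)/cos²(71.6°) ≈ 8.02.

8.02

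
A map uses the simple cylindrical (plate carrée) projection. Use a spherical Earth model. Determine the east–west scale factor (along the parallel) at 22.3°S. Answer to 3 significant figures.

Plate carrée maps x = Rλ, y = Rφ. The meridian scale is h = 1 and the parallel scale is k = 1/cos φ = sec φ.
k = 1/cos 22.3° = 1/0.9252 = 1.081.

1.08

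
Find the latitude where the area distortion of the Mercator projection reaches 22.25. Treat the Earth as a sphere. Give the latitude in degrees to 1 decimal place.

77.8°

Mercator areal scale is sec²φ.
sec²φ = 22.25  ⇒  cos²φ = 0.04494  ⇒  cos φ = 0.2120.
φ = arccos(0.2120) ≈ 77.8°.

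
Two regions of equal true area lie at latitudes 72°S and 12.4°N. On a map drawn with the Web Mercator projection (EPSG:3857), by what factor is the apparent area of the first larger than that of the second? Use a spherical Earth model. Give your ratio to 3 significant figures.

9.99

On Mercator, area is exaggerated by sec²φ = 1/cos²φ.
At 72°: sec²(72°) = 1/0.3090² = 10.47.
At 12.4°: sec²(12.4°) = 1/0.9767² = 1.048.
Ratio = 10.47/1.048 = cos²(12.4°)/cos²(72°) ≈ 9.99.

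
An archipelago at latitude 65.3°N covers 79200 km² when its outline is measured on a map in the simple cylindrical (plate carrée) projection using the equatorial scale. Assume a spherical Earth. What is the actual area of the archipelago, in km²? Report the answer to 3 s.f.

In the plate carrée (x = Rλ, y = Rφ), meridians are true-scale (h = 1) and parallels are stretched by k = sec φ.
Areal scale = h·k = 1 × sec φ; at 65.3°, h = 1.000, k = 2.393, so h·k = 2.393.
True area = apparent / (areal scale) = 79200 / 2.393 ≈ 33100 km².

33100 km²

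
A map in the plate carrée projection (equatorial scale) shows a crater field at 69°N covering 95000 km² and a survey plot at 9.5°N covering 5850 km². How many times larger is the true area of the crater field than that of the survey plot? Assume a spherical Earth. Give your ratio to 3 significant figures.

5.90

Plate carrée has h = 1 and k = sec φ, giving areal scale sec φ; true area = (apparent area) · cos φ.
True area of crater field: 95000 × cos(69°) = 95000 × 0.3584 = 34040 km².
True area of survey plot: 5850 × cos(9.5°) = 5850 × 0.9863 = 5770 km².
Ratio = 34040 / 5770 ≈ 5.90.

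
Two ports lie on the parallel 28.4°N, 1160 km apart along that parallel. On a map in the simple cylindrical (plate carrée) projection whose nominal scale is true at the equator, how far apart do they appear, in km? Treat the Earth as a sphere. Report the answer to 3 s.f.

1320 km

In the plate carrée (x = Rλ, y = Rφ), meridians are true-scale (h = 1) and parallels are stretched by k = sec φ.
Along the parallel, k = sec 28.4° = 1/0.8796 = 1.137.
Map distance = 1160 × 1.137 ≈ 1320 km.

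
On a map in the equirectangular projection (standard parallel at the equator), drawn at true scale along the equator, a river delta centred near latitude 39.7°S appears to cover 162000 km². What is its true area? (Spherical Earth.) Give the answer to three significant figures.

In the plate carrée (x = Rλ, y = Rφ), meridians are true-scale (h = 1) and parallels are stretched by k = sec φ.
Areal scale = h·k = 1 × sec φ; at 39.7°, h = 1.000, k = 1.300, so h·k = 1.300.
True area = apparent / (areal scale) = 162000 / 1.300 ≈ 125000 km².

125000 km²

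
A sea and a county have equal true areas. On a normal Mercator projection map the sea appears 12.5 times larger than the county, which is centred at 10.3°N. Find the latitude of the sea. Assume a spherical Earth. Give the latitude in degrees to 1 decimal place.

73.8°

On Mercator, (apparent₁)/(apparent₂) = sec²φ₁ / sec²φ₂ when true areas are equal.
cos²φ₂ / cos²φ₁ = 12.5  ⇒  cos φ₁ = cos 10.3° / √12.5 = 0.9839/3.536 = 0.2783.
φ₁ = arccos(0.2783) ≈ 73.8°.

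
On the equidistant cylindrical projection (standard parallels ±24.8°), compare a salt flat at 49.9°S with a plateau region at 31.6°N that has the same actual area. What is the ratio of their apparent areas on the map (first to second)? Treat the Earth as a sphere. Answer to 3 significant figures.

1.32

The equidistant cylindrical projection with φ₀ = 24.8° has h = 1 (meridians true) and k = cos φ₀ / cos φ along parallels.
Areal scale at 49.9°: h·k = 1.000 × 1.409 = 1.409.
Areal scale at 31.6°: h·k = 1.000 × 1.066 = 1.066.
Ratio = 1.409/1.066 ≈ 1.32.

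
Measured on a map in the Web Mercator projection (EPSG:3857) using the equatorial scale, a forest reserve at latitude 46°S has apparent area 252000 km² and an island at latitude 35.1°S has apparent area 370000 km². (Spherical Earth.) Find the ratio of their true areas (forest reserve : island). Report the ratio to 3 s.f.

0.491

Since Mercator area scale is 1/cos²φ, the true area equals the apparent area multiplied by cos²φ.
True area of forest reserve: 252000 × cos²(46°) = 252000 × 0.4826 = 121600 km².
True area of island: 370000 × cos²(35.1°) = 370000 × 0.6694 = 247700 km².
Ratio = 121600 / 247700 ≈ 0.491.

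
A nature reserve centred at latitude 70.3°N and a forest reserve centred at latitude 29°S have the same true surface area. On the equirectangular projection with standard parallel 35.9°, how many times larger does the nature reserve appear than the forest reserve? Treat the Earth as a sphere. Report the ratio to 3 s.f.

2.59

The equidistant cylindrical projection with φ₀ = 35.9° has h = 1 (meridians true) and k = cos φ₀ / cos φ along parallels.
Areal scale at 70.3°: h·k = 1.000 × 2.403 = 2.403.
Areal scale at 29°: h·k = 1.000 × 0.9262 = 0.9262.
Ratio = 2.403/0.9262 ≈ 2.59.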